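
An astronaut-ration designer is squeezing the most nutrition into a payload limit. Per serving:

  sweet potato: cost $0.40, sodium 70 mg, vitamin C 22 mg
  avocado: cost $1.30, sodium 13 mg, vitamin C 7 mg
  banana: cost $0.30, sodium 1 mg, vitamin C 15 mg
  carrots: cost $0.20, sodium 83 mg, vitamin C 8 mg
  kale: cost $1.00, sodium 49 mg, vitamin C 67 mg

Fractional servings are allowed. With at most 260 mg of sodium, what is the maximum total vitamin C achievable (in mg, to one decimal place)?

Vitamin C per mg sodium: banana 15, kale 1.367, avocado 0.5385, sweet potato 0.3143, carrots 0.09639.
With no serving limits, spend the whole sodium allowance on banana: 260 mg / 1 mg × 15 mg = 3900.0 mg.

3900.0 mg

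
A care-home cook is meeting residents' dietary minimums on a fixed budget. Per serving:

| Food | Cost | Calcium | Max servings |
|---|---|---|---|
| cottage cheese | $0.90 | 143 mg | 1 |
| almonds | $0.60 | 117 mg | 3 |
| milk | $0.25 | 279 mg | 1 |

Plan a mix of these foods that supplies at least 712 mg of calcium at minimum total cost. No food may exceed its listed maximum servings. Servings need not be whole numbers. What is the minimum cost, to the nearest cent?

Cost per mg of calcium: milk $0.0009, almonds $0.0051, cottage cheese $0.0063.
Take 1 serving of milk: +279.0 mg calcium for $0.25 (total $0.25, still need 433.0 mg).
Take 3 servings of almonds: +351.0 mg calcium for $1.80 (total $2.05, still need 82.0 mg).
Take 0.5734 servings of cottage cheese: +82.0 mg calcium for $0.52 (total $2.57, still need 0.0 mg).
Filling from the cheapest source first is optimal under one linear minimum: $2.57.

$2.57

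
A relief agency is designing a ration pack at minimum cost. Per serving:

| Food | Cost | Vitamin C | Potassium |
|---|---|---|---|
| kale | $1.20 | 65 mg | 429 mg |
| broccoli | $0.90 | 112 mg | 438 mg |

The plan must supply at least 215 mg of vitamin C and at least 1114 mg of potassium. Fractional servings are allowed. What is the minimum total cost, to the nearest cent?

$2.29

An LP optimum is at a vertex; with two nutrient constraints at most two foods are used. Check each candidate.
kale only: max(215/65, 1114/429) = 3.308 servings → $3.97.
broccoli only: max(215/112, 1114/438) = 2.543 servings → $2.29.
kale + broccoli with both tight: 1.563 servings and 1.013 servings → $2.79.
Cheapest feasible corner: $2.29.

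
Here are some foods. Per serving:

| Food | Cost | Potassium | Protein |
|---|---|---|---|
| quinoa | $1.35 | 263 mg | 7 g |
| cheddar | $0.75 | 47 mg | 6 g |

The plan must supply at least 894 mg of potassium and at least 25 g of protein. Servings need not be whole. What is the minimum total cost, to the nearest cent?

$4.72

quinoa only: max(894/263, 25/7) = 3.571 servings → $4.82.
cheddar only: max(894/47, 25/6) = 19.02 servings → $14.27.
quinoa + cheddar with both tight: 3.354 servings and 0.2538 servings → $4.72.
So the least-cost plan costs $4.72.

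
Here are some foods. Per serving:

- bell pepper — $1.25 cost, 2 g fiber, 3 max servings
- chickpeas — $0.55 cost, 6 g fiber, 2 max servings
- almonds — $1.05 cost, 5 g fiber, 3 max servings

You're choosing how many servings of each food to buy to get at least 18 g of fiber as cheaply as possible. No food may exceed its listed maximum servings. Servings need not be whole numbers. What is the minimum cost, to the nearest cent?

$2.36

Cost per g of fiber: chickpeas $0.0917, almonds $0.2100, bell pepper $0.6250.
Take 2 servings of chickpeas: +12.0 g fiber for $1.10 (total $1.10, still need 6.0 g).
Take 1.2 servings of almonds: +6.0 g fiber for $1.26 (total $2.36, still need 0.0 g).
Greedy by cheapest-per-g is optimal for a single linear constraint, so the minimum cost is $2.36.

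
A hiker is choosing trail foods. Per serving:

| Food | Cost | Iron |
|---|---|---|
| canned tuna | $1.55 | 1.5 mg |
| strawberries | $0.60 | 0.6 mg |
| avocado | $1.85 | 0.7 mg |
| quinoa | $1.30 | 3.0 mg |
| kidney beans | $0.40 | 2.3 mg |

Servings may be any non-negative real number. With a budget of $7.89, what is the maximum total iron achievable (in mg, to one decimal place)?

Iron per dollar: kidney beans 5.75, quinoa 2.308, strawberries 1, canned tuna 0.9677, avocado 0.3784.
With no serving limits, spend the whole cost allowance on kidney beans: $7.89 / $0.40 × 2.3 mg = 45.4 mg.

45.4 mg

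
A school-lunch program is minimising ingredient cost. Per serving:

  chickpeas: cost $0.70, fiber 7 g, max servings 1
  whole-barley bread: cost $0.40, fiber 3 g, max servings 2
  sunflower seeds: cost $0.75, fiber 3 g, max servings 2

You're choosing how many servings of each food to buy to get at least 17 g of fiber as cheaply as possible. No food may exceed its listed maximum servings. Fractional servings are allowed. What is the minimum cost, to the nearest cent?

$2.50

Cost per g of fiber: chickpeas $0.1000, whole-barley bread $0.1333, sunflower seeds $0.2500.
Take 1 serving of chickpeas: +7.0 g fiber for $0.70 (total $0.70, still need 10.0 g).
Take 2 servings of whole-barley bread: +6.0 g fiber for $0.80 (total $1.50, still need 4.0 g).
Take 1.333 servings of sunflower seeds: +4.0 g fiber for $1.00 (total $2.50, still need 0.0 g).
Greedy by cheapest-per-g is optimal for a single linear constraint, so the minimum cost is $2.50.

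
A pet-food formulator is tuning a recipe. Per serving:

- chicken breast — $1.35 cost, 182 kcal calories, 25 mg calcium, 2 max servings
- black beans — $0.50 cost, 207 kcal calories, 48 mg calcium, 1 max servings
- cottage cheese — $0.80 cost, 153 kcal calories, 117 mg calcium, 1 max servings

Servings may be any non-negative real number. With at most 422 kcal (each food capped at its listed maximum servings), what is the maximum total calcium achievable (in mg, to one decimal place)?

Calcium per kcal: cottage cheese 0.7647, black beans 0.2319, chicken breast 0.1374.
Take 1 serving of cottage cheese: uses 153 kcal, +117.0 mg calcium (running total 117.0 mg).
Take 1 serving of black beans: uses 207 kcal, +48.0 mg calcium (running total 165.0 mg).
Take 0.3407 servings of chicken breast: uses 62 kcal, +8.5 mg calcium (running total 173.5 mg).
Greedy by best ratio exhausts the calories allowance optimally: 173.5 mg.

173.5 mg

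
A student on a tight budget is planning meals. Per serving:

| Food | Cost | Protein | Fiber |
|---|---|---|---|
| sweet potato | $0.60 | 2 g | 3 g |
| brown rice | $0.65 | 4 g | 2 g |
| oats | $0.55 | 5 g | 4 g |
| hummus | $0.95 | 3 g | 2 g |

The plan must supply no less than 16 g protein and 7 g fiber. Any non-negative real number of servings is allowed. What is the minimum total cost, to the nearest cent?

Check every corner: each single food scaled to meet both minima, and each pair solved so both constraints bind.
sweet potato only: max(16/2, 7/3) = 8 servings → $4.80.
brown rice only: max(16/4, 7/2) = 4 servings → $2.60.
oats only: max(16/5, 7/4) = 3.2 servings → $1.76.
hummus only: max(16/3, 7/2) = 5.333 servings → $5.07.
sweet potato + brown rice with both targets exact would need a negative amount; discard.
sweet potato + oats with both targets exact would need a negative amount; discard.
sweet potato + hummus: intersection lies outside the first quadrant.
brown rice + oats: intersection lies outside the first quadrant.
brown rice + hummus: intersection lies outside the first quadrant.
oats + hummus: intersection lies outside the first quadrant.
So the least-cost plan costs $1.76.

$1.76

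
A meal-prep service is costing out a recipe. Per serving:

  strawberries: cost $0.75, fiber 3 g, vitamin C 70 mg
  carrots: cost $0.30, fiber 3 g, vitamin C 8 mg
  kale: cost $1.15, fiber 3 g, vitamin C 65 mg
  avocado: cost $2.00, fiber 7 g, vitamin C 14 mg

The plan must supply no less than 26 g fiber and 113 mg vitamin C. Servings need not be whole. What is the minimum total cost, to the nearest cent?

An LP optimum is at a vertex; with two nutrient constraints at most two foods are used. Check each candidate.
strawberries only: max(26/3, 113/70) = 8.667 servings → $6.50.
carrots only: max(26/3, 113/8) = 14.12 servings → $4.24.
kale only: max(26/3, 113/65) = 8.667 servings → $9.97.
avocado only: max(26/7, 113/14) = 8.071 servings → $16.14.
strawberries + carrots with both tight: 0.7043 servings and 7.962 servings → $2.92.
strawberries + kale: the both-tight solution has a negative serving — not a feasible corner.
strawberries + avocado with both tight: 0.9531 servings and 3.306 servings → $7.33.
carrots + kale with both tight: 7.901 servings and 0.7661 servings → $3.25.
carrots + avocado: intersection lies outside the first quadrant.
kale + avocado with both tight: 1.034 servings and 3.271 servings → $7.73.
The minimum over all feasible corners is $2.92.

$2.92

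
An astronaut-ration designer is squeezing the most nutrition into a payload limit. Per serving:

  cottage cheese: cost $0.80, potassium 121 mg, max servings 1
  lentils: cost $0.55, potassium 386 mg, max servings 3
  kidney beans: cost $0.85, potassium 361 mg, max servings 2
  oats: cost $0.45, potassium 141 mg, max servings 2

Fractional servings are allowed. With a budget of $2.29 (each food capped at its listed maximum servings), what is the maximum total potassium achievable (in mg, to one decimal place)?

Potassium per dollar: lentils 701.8, kidney beans 424.7, oats 313.3, cottage cheese 151.2.
Take 3 servings of lentils: spends $1.65, +1158.0 mg potassium (running total 1158.0 mg).
Take 0.7529 servings of kidney beans: spends $0.64, +271.8 mg potassium (running total 1429.8 mg).
Filling greedily by potassium-per-dollar is optimal for one linear limit, giving 1429.8 mg.

1429.8 mg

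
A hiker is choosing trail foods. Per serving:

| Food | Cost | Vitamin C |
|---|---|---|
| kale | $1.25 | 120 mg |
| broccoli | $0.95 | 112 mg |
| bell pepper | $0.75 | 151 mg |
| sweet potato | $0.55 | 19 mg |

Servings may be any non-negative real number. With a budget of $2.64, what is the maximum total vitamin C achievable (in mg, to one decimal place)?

Vitamin C per dollar: bell pepper 201.3, broccoli 117.9, kale 96, sweet potato 34.55.
With no serving limits, spend the whole cost allowance on bell pepper: $2.64 / $0.75 × 151 mg = 531.5 mg.

531.5 mg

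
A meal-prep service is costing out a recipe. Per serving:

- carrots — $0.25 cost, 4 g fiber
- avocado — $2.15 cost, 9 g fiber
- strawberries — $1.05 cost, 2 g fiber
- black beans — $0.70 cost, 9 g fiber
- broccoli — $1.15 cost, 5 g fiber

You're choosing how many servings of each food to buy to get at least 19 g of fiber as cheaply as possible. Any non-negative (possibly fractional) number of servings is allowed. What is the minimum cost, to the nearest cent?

Cost per g of fiber: carrots $0.0625, black beans $0.0778, broccoli $0.2300, avocado $0.2389, strawberries $0.5250.
With no serving limits, use only carrots: 19 g / 4 g = 4.75 servings × $0.25 = $1.19.

$1.19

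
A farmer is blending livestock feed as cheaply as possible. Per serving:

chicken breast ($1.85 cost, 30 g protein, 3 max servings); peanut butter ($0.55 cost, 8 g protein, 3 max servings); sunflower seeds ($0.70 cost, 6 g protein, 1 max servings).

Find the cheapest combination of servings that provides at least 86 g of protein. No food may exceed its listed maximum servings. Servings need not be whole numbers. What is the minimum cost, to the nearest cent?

$5.30

Cost per g of protein: chicken breast $0.0617, peanut butter $0.0688, sunflower seeds $0.1167.
Take 2.867 servings of chicken breast: +86.0 g protein for $5.30 (total $5.30, still need 0.0 g).
Greedy by cheapest-per-g is optimal for a single linear constraint, so the minimum cost is $5.30.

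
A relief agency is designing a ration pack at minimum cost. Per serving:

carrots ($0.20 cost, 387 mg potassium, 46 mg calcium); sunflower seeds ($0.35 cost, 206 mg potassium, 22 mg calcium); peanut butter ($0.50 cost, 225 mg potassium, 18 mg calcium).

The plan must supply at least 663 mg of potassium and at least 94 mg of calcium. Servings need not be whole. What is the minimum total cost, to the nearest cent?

$0.41

A basic optimal solution has at most two foods positive. Try each food alone and each pair with both targets met exactly.
carrots only: max(663/387, 94/46) = 2.043 servings → $0.41.
sunflower seeds only: max(663/206, 94/22) = 4.273 servings → $1.50.
peanut butter only: max(663/225, 94/18) = 5.222 servings → $2.61.
carrots + sunflower seeds: the both-tight solution has a negative serving — not a feasible corner.
carrots + peanut butter: the both-tight solution has a negative serving — not a feasible corner.
sunflower seeds + peanut butter with both targets exact would need a negative amount; discard.
So the least-cost plan costs $0.41.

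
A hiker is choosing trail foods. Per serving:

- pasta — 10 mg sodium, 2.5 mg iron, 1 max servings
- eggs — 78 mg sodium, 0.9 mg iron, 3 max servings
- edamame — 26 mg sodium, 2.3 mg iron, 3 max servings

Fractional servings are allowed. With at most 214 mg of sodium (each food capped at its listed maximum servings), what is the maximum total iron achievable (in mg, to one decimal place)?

Iron per mg sodium: pasta 0.25, edamame 0.08846, eggs 0.01154.
Take 1 serving of pasta: uses 10 mg sodium, +2.5 mg iron (running total 2.5 mg).
Take 3 servings of edamame: uses 78 mg sodium, +6.9 mg iron (running total 9.4 mg).
Take 1.615 servings of eggs: uses 126 mg sodium, +1.5 mg iron (running total 10.9 mg).
Filling greedily by iron-per-mg sodium is optimal for one linear limit, giving 10.9 mg.

10.9 mg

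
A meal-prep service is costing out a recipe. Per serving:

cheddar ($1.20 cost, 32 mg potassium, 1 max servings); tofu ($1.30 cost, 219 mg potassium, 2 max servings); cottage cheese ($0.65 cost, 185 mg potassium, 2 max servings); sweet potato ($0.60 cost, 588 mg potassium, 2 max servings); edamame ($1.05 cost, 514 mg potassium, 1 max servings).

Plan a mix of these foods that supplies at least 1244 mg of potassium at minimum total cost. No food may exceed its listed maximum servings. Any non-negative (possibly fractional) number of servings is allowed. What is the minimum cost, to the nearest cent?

$1.34

Cost per mg of potassium: sweet potato $0.0010, edamame $0.0020, cottage cheese $0.0035, tofu $0.0059, cheddar $0.0375.
Take 2 servings of sweet potato: +1176.0 mg potassium for $1.20 (total $1.20, still need 68.0 mg).
Take 0.1323 servings of edamame: +68.0 mg potassium for $0.14 (total $1.34, still need 0.0 mg).
Greedy by cheapest-per-mg is optimal for a single linear constraint, so the minimum cost is $1.34.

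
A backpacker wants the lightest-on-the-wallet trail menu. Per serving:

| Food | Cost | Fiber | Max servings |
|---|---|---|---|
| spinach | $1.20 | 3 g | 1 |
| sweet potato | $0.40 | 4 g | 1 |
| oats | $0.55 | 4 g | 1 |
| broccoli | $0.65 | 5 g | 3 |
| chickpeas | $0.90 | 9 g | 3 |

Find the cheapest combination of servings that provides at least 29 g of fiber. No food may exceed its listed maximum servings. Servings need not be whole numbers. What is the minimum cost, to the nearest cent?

Cost per g of fiber: sweet potato $0.1000, chickpeas $0.1000, broccoli $0.1300, oats $0.1375, spinach $0.4000.
Take 1 serving of sweet potato: +4.0 g fiber for $0.40 (total $0.40, still need 25.0 g).
Take 2.778 servings of chickpeas: +25.0 g fiber for $2.50 (total $2.90, still need 0.0 g).
Filling from the cheapest source first is optimal under one linear minimum: $2.90.

$2.90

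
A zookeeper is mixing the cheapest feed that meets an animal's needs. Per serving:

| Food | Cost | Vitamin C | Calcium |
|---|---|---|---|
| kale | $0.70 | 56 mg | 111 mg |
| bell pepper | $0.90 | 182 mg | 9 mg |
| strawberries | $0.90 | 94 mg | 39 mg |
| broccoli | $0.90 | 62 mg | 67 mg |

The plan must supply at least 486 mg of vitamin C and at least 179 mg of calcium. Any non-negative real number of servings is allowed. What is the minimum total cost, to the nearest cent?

$3.01

kale only: max(486/56, 179/111) = 8.679 servings → $6.08.
bell pepper only: max(486/182, 179/9) = 19.89 servings → $17.90.
strawberries only: max(486/94, 179/39) = 5.17 servings → $4.65.
broccoli only: max(486/62, 179/67) = 7.839 servings → $7.05.
kale + bell pepper with both tight: 1.432 servings and 2.23 servings → $3.01.
kale + strawberries: the both-tight solution has a negative serving — not a feasible corner.
kale + broccoli: intersection lies outside the first quadrant.
bell pepper + strawberries with both tight: 0.3404 servings and 4.511 servings → $4.37.
bell pepper + broccoli with both tight: 1.845 servings and 2.424 servings → $3.84.
strawberries + broccoli: intersection lies outside the first quadrant.
The minimum over all feasible corners is $3.01.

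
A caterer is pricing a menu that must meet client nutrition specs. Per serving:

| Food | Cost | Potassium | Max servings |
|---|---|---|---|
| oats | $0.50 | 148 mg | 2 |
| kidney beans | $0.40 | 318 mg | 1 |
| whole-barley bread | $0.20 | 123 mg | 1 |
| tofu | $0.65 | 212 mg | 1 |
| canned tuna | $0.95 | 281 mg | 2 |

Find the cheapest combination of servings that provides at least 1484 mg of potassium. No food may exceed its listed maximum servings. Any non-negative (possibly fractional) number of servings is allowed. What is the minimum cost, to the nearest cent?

Cost per mg of potassium: kidney beans $0.0013, whole-barley bread $0.0016, tofu $0.0031, oats $0.0034, canned tuna $0.0034.
Take 1 serving of kidney beans: +318.0 mg potassium for $0.40 (total $0.40, still need 1166.0 mg).
Take 1 serving of whole-barley bread: +123.0 mg potassium for $0.20 (total $0.60, still need 1043.0 mg).
Take 1 serving of tofu: +212.0 mg potassium for $0.65 (total $1.25, still need 831.0 mg).
Take 2 servings of oats: +296.0 mg potassium for $1.00 (total $2.25, still need 535.0 mg).
Take 1.904 servings of canned tuna: +535.0 mg potassium for $1.81 (total $4.06, still need 0.0 mg).
Greedy by cheapest-per-mg is optimal for a single linear constraint, so the minimum cost is $4.06.

$4.06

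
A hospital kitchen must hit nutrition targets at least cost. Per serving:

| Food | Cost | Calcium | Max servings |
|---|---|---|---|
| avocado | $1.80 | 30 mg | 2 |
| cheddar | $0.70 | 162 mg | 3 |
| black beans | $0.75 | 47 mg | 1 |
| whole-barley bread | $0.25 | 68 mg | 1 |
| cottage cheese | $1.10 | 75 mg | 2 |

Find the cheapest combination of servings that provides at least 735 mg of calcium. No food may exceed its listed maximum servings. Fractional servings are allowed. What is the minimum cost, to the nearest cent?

Cost per mg of calcium: whole-barley bread $0.0037, cheddar $0.0043, cottage cheese $0.0147, black beans $0.0160, avocado $0.0600.
Take 1 serving of whole-barley bread: +68.0 mg calcium for $0.25 (total $0.25, still need 667.0 mg).
Take 3 servings of cheddar: +486.0 mg calcium for $2.10 (total $2.35, still need 181.0 mg).
Take 2 servings of cottage cheese: +150.0 mg calcium for $2.20 (total $4.55, still need 31.0 mg).
Take 0.6596 servings of black beans: +31.0 mg calcium for $0.49 (total $5.04, still need 0.0 mg).
Greedy by cheapest-per-mg is optimal for a single linear constraint, so the minimum cost is $5.04.

$5.04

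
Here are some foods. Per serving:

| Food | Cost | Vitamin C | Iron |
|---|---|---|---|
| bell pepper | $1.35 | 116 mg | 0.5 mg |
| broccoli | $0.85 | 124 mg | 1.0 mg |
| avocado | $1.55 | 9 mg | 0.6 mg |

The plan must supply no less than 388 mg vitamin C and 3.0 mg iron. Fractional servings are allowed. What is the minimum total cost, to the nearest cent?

With two linear requirements the optimum uses one or two foods; enumerate the corners.
bell pepper only: max(388/116, 3.0/0.5) = 6 servings → $8.10.
broccoli only: max(388/124, 3.0/1.0) = 3.129 servings → $2.66.
avocado only: max(388/9, 3.0/0.6) = 43.11 servings → $66.82.
bell pepper + broccoli with both tight: 0.2963 servings and 2.852 servings → $2.82.
bell pepper + avocado with both tight: 3.161 servings and 2.366 servings → $7.93.
broccoli + avocado: the both-tight solution has a negative serving — not a feasible corner.
So the least-cost plan costs $2.66.

$2.66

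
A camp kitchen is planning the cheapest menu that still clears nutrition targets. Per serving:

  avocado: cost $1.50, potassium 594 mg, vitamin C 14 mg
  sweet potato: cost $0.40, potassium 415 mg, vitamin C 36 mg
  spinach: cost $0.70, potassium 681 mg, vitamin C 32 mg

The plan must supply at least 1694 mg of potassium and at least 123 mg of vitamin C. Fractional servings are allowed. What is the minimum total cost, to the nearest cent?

$1.63

Two binding constraints pin down two serving amounts, so the optimal mix uses at most two foods. The candidates are each food alone (scaled to the tighter of potassium/vitamin C) and each pair with both constraints tight.
avocado only: max(1694/594, 123/14) = 8.786 servings → $13.18.
sweet potato only: max(1694/415, 123/36) = 4.082 servings → $1.63.
spinach only: max(1694/681, 123/32) = 3.844 servings → $2.69.
avocado + sweet potato with both tight: 0.6382 servings and 3.168 servings → $2.22.
avocado + spinach: the both-tight solution has a negative serving — not a feasible corner.
sweet potato + spinach with both tight: 2.63 servings and 0.8846 servings → $1.67.
The minimum over all feasible corners is $1.63.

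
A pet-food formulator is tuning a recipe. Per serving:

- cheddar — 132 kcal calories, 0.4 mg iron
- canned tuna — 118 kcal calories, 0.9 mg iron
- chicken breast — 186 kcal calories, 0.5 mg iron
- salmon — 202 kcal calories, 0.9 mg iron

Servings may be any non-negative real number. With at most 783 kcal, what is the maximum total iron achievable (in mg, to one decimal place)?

Iron per kcal: canned tuna 0.007627, salmon 0.004455, cheddar 0.00303, chicken breast 0.002688.
With no serving limits, spend the whole calories allowance on canned tuna: 783 kcal / 118 kcal × 0.9 mg = 6.0 mg.

6.0 mg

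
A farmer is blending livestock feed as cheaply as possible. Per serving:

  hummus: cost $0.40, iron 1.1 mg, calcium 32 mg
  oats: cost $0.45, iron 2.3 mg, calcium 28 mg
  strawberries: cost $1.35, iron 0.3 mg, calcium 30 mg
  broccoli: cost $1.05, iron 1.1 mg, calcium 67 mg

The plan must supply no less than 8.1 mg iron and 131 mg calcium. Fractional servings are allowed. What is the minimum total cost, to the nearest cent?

$1.91

Minimising a linear cost over {iron ≥ 8.1, calcium ≥ 131, servings ≥ 0} — the optimum is at a vertex, using one or two foods.
hummus only: max(8.1/1.1, 131/32) = 7.364 servings → $2.95.
oats only: max(8.1/2.3, 131/28) = 4.679 servings → $2.11.
strawberries only: max(8.1/0.3, 131/30) = 27 servings → $36.45.
broccoli only: max(8.1/1.1, 131/67) = 7.364 servings → $7.73.
hummus + oats with both tight: 1.741 servings and 2.689 servings → $1.91.
hummus + strawberries with both targets exact would need a negative amount; discard.
hummus + broccoli with both targets exact would need a negative amount; discard.
oats + strawberries with both tight: 3.361 servings and 1.229 servings → $3.17.
oats + broccoli with both tight: 3.233 servings and 0.6042 servings → $2.09.
strawberries + broccoli: the both-tight solution has a negative serving — not a feasible corner.
Cheapest feasible corner: $1.91.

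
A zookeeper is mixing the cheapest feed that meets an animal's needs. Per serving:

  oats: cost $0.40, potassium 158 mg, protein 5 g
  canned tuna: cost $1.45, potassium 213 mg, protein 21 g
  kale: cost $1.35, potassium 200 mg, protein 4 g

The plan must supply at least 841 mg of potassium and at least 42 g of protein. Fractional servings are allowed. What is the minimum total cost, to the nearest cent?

Minimising a linear cost over {potassium ≥ 841, protein ≥ 42, servings ≥ 0} — the optimum is at a vertex, using one or two foods.
oats only: max(841/158, 42/5) = 8.4 servings → $3.36.
canned tuna only: max(841/213, 42/21) = 3.948 servings → $5.73.
kale only: max(841/200, 42/4) = 10.5 servings → $14.18.
oats + canned tuna with both tight: 3.868 servings and 1.079 servings → $3.11.
oats + kale: the both-tight solution has a negative serving — not a feasible corner.
canned tuna + kale with both tight: 1.504 servings and 2.603 servings → $5.70.
The minimum over all feasible corners is $3.11.

$3.11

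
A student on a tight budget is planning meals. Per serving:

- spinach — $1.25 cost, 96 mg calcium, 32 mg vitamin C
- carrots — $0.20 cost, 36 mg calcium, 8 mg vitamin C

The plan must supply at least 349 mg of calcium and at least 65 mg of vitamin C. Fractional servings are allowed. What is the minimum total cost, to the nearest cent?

$1.94

A basic optimal solution has at most two foods positive. Try each food alone and each pair with both targets met exactly.
spinach only: max(349/96, 65/32) = 3.635 servings → $4.54.
carrots only: max(349/36, 65/8) = 9.694 servings → $1.94.
spinach + carrots: the both-tight solution has a negative serving — not a feasible corner.
The minimum over all feasible corners is $1.94.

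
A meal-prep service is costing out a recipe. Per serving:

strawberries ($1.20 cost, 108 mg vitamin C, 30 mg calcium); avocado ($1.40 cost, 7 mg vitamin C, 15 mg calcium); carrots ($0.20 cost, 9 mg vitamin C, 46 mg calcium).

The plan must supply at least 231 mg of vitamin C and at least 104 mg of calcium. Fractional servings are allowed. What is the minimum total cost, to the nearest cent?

$2.66

Check every corner: each single food scaled to meet both minima, and each pair solved so both constraints bind.
strawberries only: max(231/108, 104/30) = 3.467 servings → $4.16.
avocado only: max(231/7, 104/15) = 33 servings → $46.20.
carrots only: max(231/9, 104/46) = 25.67 servings → $5.13.
strawberries + avocado with both tight: 1.941 servings and 3.051 servings → $6.60.
strawberries + carrots with both tight: 2.063 servings and 0.9157 servings → $2.66.
avocado + carrots: intersection lies outside the first quadrant.
So the least-cost plan costs $2.66.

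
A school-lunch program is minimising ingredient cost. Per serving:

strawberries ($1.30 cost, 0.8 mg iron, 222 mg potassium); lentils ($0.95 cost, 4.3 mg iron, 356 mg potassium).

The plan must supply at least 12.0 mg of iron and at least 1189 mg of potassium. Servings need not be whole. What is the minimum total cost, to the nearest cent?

For a min-cost LP with two ≥-constraints, a basic feasible solution has at most two positive variables.
strawberries only: max(12.0/0.8, 1189/222) = 15 servings → $19.50.
lentils only: max(12.0/4.3, 1189/356) = 3.34 servings → $3.17.
strawberries + lentils with both tight: 1.255 servings and 2.557 servings → $4.06.
Cheapest feasible corner: $3.17.

$3.17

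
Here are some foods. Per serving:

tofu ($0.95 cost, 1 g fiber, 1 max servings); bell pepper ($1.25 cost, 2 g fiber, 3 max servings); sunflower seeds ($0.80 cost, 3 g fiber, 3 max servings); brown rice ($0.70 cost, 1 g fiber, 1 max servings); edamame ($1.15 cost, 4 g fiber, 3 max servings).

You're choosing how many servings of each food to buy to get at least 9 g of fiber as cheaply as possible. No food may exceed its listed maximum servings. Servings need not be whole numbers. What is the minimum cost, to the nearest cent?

Cost per g of fiber: sunflower seeds $0.2667, edamame $0.2875, bell pepper $0.6250, brown rice $0.7000, tofu $0.9500.
Take 3 servings of sunflower seeds: +9.0 g fiber for $2.40 (total $2.40, still need 0.0 g).
Greedy by cheapest-per-g is optimal for a single linear constraint, so the minimum cost is $2.40.

$2.40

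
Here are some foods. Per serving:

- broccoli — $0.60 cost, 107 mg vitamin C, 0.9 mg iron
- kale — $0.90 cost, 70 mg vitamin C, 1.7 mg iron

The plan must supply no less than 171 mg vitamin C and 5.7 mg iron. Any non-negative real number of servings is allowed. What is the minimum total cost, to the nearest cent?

This is a tiny linear program; its minimum lies at a vertex of the feasible set. List the vertices and price them.
broccoli only: max(171/107, 5.7/0.9) = 6.333 servings → $3.80.
kale only: max(171/70, 5.7/1.7) = 3.353 servings → $3.02.
broccoli + kale with both targets exact would need a negative amount; discard.
The minimum over all feasible corners is $3.02.

$3.02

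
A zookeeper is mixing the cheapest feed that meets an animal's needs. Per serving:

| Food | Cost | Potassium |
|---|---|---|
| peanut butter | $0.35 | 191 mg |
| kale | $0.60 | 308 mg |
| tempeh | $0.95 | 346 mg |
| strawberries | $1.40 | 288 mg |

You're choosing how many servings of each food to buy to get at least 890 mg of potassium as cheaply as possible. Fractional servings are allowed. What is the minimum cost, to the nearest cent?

Cost per mg of potassium: peanut butter $0.0018, kale $0.0019, tempeh $0.0027, strawberries $0.0049.
With no serving limits, use only peanut butter: 890 mg / 191 mg = 4.66 servings × $0.35 = $1.63.

$1.63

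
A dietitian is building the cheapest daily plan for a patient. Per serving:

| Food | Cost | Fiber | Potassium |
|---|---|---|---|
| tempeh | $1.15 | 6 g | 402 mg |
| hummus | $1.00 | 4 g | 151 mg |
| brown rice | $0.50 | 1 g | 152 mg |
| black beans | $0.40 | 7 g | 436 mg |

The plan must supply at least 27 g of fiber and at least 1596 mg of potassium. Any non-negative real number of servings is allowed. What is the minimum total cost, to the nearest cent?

$1.54

This is a tiny linear program; its minimum lies at a vertex of the feasible set. List the vertices and price them.
tempeh only: max(27/6, 1596/402) = 4.5 servings → $5.17.
hummus only: max(27/4, 1596/151) = 10.57 servings → $10.57.
brown rice only: max(27/1, 1596/152) = 27 servings → $13.50.
black beans only: max(27/7, 1596/436) = 3.857 servings → $1.54.
tempeh + hummus with both tight: 3.286 servings and 1.821 servings → $5.60.
tempeh + brown rice with both targets exact would need a negative amount; discard.
tempeh + black beans: intersection lies outside the first quadrant.
hummus + brown rice with both tight: 5.488 servings and 5.048 servings → $8.01.
hummus + black beans with both tight: 0.8734 servings and 3.358 servings → $2.22.
brown rice + black beans: the both-tight solution has a negative serving — not a feasible corner.
The minimum over all feasible corners is $1.54.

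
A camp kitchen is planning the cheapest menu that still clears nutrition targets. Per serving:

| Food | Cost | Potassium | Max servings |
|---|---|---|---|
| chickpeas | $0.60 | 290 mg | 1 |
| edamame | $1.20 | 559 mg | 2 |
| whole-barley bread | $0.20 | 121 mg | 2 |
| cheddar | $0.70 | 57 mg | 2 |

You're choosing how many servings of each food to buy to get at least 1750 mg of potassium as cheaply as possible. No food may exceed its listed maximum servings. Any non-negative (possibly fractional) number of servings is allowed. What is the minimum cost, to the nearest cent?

$4.63

Cost per mg of potassium: whole-barley bread $0.0017, chickpeas $0.0021, edamame $0.0021, cheddar $0.0123.
Take 2 servings of whole-barley bread: +242.0 mg potassium for $0.40 (total $0.40, still need 1508.0 mg).
Take 1 serving of chickpeas: +290.0 mg potassium for $0.60 (total $1.00, still need 1218.0 mg).
Take 2 servings of edamame: +1118.0 mg potassium for $2.40 (total $3.40, still need 100.0 mg).
Take 1.754 servings of cheddar: +100.0 mg potassium for $1.23 (total $4.63, still need 0.0 mg).
Filling from the cheapest source first is optimal under one linear minimum: $4.63.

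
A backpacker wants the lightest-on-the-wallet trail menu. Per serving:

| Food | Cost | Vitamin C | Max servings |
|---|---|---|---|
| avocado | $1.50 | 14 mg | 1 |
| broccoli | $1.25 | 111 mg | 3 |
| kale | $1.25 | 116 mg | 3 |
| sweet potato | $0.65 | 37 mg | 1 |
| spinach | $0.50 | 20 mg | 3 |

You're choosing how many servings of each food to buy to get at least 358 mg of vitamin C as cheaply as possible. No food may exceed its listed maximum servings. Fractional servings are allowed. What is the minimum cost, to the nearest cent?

Cost per mg of vitamin C: kale $0.0108, broccoli $0.0113, sweet potato $0.0176, spinach $0.0250, avocado $0.1071.
Take 3 servings of kale: +348.0 mg vitamin C for $3.75 (total $3.75, still need 10.0 mg).
Take 0.09009 servings of broccoli: +10.0 mg vitamin C for $0.11 (total $3.86, still need 0.0 mg).
Greedy by cheapest-per-mg is optimal for a single linear constraint, so the minimum cost is $3.86.

$3.86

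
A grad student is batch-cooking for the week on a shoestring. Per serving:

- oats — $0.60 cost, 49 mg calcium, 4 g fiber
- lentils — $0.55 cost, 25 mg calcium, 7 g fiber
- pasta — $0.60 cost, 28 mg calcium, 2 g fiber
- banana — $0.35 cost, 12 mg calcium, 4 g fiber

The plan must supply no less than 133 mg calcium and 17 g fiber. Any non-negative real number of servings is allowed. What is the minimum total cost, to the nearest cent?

Two binding constraints pin down two serving amounts, so the optimal mix uses at most two foods. The candidates are each food alone (scaled to the tighter of calcium/fiber) and each pair with both constraints tight.
oats only: max(133/49, 17/4) = 4.25 servings → $2.55.
lentils only: max(133/25, 17/7) = 5.32 servings → $2.93.
pasta only: max(133/28, 17/2) = 8.5 servings → $5.10.
banana only: max(133/12, 17/4) = 11.08 servings → $3.88.
oats + lentils with both tight: 2.082 servings and 1.239 servings → $1.93.
oats + pasta with both targets exact would need a negative amount; discard.
oats + banana with both tight: 2.216 servings and 2.034 servings → $2.04.
lentils + pasta with both tight: 1.438 servings and 3.466 servings → $2.87.
lentils + banana with both targets exact would need a negative amount; discard.
pasta + banana with both tight: 3.727 servings and 2.386 servings → $3.07.
The minimum over all feasible corners is $1.93.

$1.93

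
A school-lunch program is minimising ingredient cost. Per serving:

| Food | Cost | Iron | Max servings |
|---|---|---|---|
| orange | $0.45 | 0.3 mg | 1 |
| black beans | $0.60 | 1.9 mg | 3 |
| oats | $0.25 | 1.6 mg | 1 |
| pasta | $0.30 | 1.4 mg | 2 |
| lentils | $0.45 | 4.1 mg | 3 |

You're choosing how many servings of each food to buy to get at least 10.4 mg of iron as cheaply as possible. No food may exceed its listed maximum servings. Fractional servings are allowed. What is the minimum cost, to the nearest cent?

$1.14

Cost per mg of iron: lentils $0.1098, oats $0.1562, pasta $0.2143, black beans $0.3158, orange $1.5000.
Take 2.537 servings of lentils: +10.4 mg iron for $1.14 (total $1.14, still need 0.0 mg).
Greedy by cheapest-per-mg is optimal for a single linear constraint, so the minimum cost is $1.14.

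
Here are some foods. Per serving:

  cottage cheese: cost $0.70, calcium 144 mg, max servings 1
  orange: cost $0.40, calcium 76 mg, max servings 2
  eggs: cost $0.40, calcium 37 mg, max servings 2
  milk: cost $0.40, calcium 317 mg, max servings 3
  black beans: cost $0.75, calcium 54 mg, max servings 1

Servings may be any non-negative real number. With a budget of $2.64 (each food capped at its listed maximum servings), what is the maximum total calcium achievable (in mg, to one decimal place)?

Calcium per dollar: milk 792.5, cottage cheese 205.7, orange 190, eggs 92.5, black beans 72.
Take 3 servings of milk: spends $1.20, +951.0 mg calcium (running total 951.0 mg).
Take 1 serving of cottage cheese: spends $0.70, +144.0 mg calcium (running total 1095.0 mg).
Take 1.85 servings of orange: spends $0.74, +140.6 mg calcium (running total 1235.6 mg).
Greedy by best ratio exhausts the cost allowance optimally: 1235.6 mg.

1235.6 mg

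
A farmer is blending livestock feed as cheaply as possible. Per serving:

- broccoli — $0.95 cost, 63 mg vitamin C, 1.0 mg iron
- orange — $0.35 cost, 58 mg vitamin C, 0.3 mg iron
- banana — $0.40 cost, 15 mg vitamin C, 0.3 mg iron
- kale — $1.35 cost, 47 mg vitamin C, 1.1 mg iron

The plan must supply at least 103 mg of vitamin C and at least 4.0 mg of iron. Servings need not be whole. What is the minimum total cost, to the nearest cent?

$3.80

With two linear requirements the optimum uses one or two foods; enumerate the corners.
broccoli only: max(103/63, 4.0/1.0) = 4 servings → $3.80.
orange only: max(103/58, 4.0/0.3) = 13.33 servings → $4.67.
banana only: max(103/15, 4.0/0.3) = 13.33 servings → $5.33.
kale only: max(103/47, 4.0/1.1) = 3.636 servings → $4.91.
broccoli + orange: the both-tight solution has a negative serving — not a feasible corner.
broccoli + banana: the both-tight solution has a negative serving — not a feasible corner.
broccoli + kale: intersection lies outside the first quadrant.
orange + banana: the both-tight solution has a negative serving — not a feasible corner.
orange + kale: intersection lies outside the first quadrant.
banana + kale with both targets exact would need a negative amount; discard.
The minimum over all feasible corners is $3.80.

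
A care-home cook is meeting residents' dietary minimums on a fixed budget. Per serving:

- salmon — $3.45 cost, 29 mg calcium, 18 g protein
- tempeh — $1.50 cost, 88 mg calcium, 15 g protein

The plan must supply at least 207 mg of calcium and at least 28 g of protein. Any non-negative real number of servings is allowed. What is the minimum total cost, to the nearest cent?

$3.53

The cheapest plan sits at a corner of the feasible region — with two constraints it uses at most two foods.
salmon only: max(207/29, 28/18) = 7.138 servings → $24.63.
tempeh only: max(207/88, 28/15) = 2.352 servings → $3.53.
salmon + tempeh: the both-tight solution has a negative serving — not a feasible corner.
The minimum over all feasible corners is $3.53.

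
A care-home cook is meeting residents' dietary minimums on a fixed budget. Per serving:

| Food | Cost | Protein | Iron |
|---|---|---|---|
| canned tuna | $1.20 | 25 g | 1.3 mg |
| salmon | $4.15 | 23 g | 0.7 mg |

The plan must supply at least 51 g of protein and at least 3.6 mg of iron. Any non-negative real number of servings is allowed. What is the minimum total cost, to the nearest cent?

Check every corner: each single food scaled to meet both minima, and each pair solved so both constraints bind.
canned tuna only: max(51/25, 3.6/1.3) = 2.769 servings → $3.32.
salmon only: max(51/23, 3.6/0.7) = 5.143 servings → $21.34.
canned tuna + salmon: intersection lies outside the first quadrant.
So the least-cost plan costs $3.32.

$3.32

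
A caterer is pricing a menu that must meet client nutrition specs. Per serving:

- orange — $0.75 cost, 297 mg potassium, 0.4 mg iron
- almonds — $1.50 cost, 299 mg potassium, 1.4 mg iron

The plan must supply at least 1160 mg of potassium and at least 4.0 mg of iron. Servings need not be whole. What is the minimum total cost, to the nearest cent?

For a min-cost LP with two ≥-constraints, a basic feasible solution has at most two positive variables.
orange only: max(1160/297, 4.0/0.4) = 10 servings → $7.50.
almonds only: max(1160/299, 4.0/1.4) = 3.88 servings → $5.82.
orange + almonds with both tight: 1.445 servings and 2.444 servings → $4.75.
So the least-cost plan costs $4.75.

$4.75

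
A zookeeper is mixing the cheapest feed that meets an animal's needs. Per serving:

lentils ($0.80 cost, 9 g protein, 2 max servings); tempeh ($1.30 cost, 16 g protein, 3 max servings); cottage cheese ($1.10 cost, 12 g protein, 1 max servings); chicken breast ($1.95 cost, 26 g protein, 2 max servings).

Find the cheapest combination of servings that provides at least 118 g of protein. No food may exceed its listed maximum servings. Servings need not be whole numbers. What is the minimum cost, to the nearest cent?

Cost per g of protein: chicken breast $0.0750, tempeh $0.0813, lentils $0.0889, cottage cheese $0.0917.
Take 2 servings of chicken breast: +52.0 g protein for $3.90 (total $3.90, still need 66.0 g).
Take 3 servings of tempeh: +48.0 g protein for $3.90 (total $7.80, still need 18.0 g).
Take 2 servings of lentils: +18.0 g protein for $1.60 (total $9.40, still need 0.0 g).
Greedy by cheapest-per-g is optimal for a single linear constraint, so the minimum cost is $9.40.

$9.40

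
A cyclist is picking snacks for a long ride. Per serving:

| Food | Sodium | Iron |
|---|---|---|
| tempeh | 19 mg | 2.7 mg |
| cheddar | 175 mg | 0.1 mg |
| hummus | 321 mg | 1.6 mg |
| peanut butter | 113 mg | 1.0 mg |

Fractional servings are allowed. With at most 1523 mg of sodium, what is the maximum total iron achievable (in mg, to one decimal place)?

Iron per mg sodium: tempeh 0.1421, peanut butter 0.00885, hummus 0.004984, cheddar 0.0005714.
With no serving limits, spend the whole sodium allowance on tempeh: 1523 mg / 19 mg × 2.7 mg = 216.4 mg.

216.4 mg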